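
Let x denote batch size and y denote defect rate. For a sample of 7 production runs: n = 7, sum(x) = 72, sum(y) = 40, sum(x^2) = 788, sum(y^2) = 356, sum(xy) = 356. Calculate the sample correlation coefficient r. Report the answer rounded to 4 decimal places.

Numerator: nΣxy − (Σx)(Σy) = 7·356 − (72)(40) = -388
Denominator: √[(nΣx²−(Σx)²)(nΣy²−(Σy)²)]
  nΣx²−(Σx)² = 7·788 − 5184 = 332;  nΣy²−(Σy)² = 7·356 − 1600 = 892
  √(332·892) = √296144 = 544.1911
r = -388 / 544.1911 = -0.7130

-0.7130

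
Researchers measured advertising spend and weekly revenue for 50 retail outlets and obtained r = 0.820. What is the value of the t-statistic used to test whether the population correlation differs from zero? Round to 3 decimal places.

1 − r² = 1 − 0.672400 = 0.327600;  √(1−r²) = 0.572364
√(n−2) = √48 = 6.928203
t = r·√(n−2)/√(1−r²) = 0.820 · 6.928203 / 0.572364 = 9.926

9.926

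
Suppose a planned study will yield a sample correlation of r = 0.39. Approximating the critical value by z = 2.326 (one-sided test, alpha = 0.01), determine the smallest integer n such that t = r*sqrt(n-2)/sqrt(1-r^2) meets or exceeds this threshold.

r√(n−2)/√(1−r²) ≥ 2.326  ⇔  n−2 ≥ (2.326)²·(1−r²)/r²
(1−r²)/r² = (1−0.1521)/0.1521 = 5.5746
n ≥ 2 + 5.410276·5.5746 = 2 + 30.1601 = 32.1601
⌈32.1601⌉ = 33

33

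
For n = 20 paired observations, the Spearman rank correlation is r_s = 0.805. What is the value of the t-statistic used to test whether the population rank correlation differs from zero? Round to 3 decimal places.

5.757

1 − r_s² = 1 − 0.648025 = 0.351975;  √(1−r_s²) = 0.593275
√(n−2) = √18 = 4.242641
t = r_s·√(n−2)/√(1−r_s²) = 0.805 · 4.242641 / 0.593275 = 5.757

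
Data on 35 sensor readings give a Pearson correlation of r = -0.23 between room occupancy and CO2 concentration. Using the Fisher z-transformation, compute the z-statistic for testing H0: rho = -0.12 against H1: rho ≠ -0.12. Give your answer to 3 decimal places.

z_r = atanh(-0.23) = -0.234189,  z_0 = atanh(-0.12) = -0.120581
SE = 1/√(n−3) = 1/√32 = 0.176777
z = (z_r − z_0)/SE = (-0.234189 − (-0.120581)) / 0.176777 = -0.113608 / 0.176777 = -0.643

-0.643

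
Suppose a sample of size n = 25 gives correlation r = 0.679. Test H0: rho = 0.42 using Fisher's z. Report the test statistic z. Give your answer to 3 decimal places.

z_r = atanh(0.679) = 0.827256,  z_0 = atanh(0.42) = 0.447692
SE = 1/√(n−3) = 1/√22 = 0.213201
z = (z_r − z_0)/SE = (0.827256 − 0.447692) / 0.213201 = 0.379564 / 0.213201 = 1.780

1.780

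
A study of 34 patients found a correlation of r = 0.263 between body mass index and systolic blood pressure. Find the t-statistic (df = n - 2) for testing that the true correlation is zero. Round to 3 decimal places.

1.542

t = r·√(n−2) / √(1−r²) with r = 0.263, n = 34
  = 0.263·√32 / √(1 − 0.069169)
  = 0.263·5.656854 / 0.964796
  = 1.487753 / 0.964796 = 1.542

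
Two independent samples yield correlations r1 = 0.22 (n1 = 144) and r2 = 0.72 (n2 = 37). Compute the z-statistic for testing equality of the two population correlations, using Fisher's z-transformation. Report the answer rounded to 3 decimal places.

Fisher z-transforms: z1 = atanh(0.22) = 0.223656, z2 = atanh(0.72) = 0.907645; difference d = -0.683989
Var(d) = 1/141 + 1/34 = 0.0070922 + 0.0294118 = 0.0365040
z = d/√Var(d) = -0.683989 / √0.0365040 = -0.683989 / 0.191060 = -3.580

-3.580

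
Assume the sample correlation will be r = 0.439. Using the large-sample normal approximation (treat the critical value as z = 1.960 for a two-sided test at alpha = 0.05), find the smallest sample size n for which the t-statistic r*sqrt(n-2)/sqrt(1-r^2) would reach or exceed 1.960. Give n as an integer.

Need r·√(n−2)/√(1−r²) ≥ 1.960
√(n−2) ≥ 1.960·√(1−0.192721) / 0.439 = 1.960·0.898487 / 0.439 = 4.0115
n−2 ≥ 16.0921  ⇒  n ≥ 18.0921
Smallest integer n = 19

19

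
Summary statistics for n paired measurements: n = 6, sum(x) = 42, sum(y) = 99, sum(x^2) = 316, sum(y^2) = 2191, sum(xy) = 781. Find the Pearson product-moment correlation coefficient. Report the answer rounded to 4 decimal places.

Numerator: nΣxy − (Σx)(Σy) = 6·781 − (42)(99) = 528
Denominator: √[(nΣx²−(Σx)²)(nΣy²−(Σy)²)]
  nΣx²−(Σx)² = 6·316 − 1764 = 132;  nΣy²−(Σy)² = 6·2191 − 9801 = 3345
  √(132·3345) = √441540 = 664.4848
r = 528 / 664.4848 = 0.7946

0.7946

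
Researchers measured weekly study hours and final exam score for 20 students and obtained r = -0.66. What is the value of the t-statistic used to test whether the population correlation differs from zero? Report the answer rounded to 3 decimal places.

1 − r² = 1 − 0.4356 = 0.5644;  √(1−r²) = 0.751266
√(n−2) = √18 = 4.242641
t = r·√(n−2)/√(1−r²) = -0.66 · 4.242641 / 0.751266 = -3.727

-3.727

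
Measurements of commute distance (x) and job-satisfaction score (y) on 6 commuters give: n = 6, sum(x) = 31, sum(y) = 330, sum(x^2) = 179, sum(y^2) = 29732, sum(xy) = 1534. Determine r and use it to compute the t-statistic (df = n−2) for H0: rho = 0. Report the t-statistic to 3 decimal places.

Numerator: nΣxy − (Σx)(Σy) = 6·1534 − (31)(330) = -1026
Denominator: √[(nΣx²−(Σx)²)(nΣy²−(Σy)²)]
  nΣx²−(Σx)² = 6·179 − 961 = 113;  nΣy²−(Σy)² = 6·29732 − 108900 = 69492
  √(113·69492) = √7852596 = 2802.2484
r = -1026 / 2802.2484 = -0.3661
t = r·√(n−2)/√(1−r²) = -0.3661·√4 / √(1−0.134029) = -0.732200 / 0.930576 = -0.787

-0.787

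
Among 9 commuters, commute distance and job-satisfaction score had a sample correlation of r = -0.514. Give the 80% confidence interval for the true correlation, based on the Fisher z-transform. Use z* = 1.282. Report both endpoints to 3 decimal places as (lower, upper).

z_r = atanh(-0.514) = -0.568151;  SE = 1/√(n−3) = 1/√6 = 0.408248
z-limits: -0.568151 ± 1.282·0.408248 = -0.568151 ± 0.523374 = [-1.091525, -0.044777]
ρ-limits: (tanh -1.091525, tanh -0.044777) = (-0.797, -0.045)

(-0.797, -0.045)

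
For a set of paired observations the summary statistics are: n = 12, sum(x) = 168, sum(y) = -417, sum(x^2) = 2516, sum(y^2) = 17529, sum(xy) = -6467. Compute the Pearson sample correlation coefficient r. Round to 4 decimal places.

-0.8911

Numerator: nΣxy − (Σx)(Σy) = 12·(-6467) − (168)(-417) = -7548
Denominator: √[(nΣx²−(Σx)²)(nΣy²−(Σy)²)]
  nΣx²−(Σx)² = 12·2516 − 28224 = 1968;  nΣy²−(Σy)² = 12·17529 − 173889 = 36459
  √(1968·36459) = √71751312 = 8470.6146
r = -7548 / 8470.6146 = -0.8911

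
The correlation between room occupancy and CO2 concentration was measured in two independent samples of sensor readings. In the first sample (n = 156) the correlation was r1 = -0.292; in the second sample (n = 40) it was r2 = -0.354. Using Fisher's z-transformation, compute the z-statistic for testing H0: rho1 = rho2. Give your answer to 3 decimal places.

Fisher z-transforms: z1 = atanh(-0.292) = -0.300751, z2 = atanh(-0.354) = -0.370009; difference d = 0.069258
Var(d) = 1/153 + 1/37 = 0.0065359 + 0.0270270 = 0.0335629
z = d/√Var(d) = 0.069258 / √0.0335629 = 0.069258 / 0.183202 = 0.378

0.378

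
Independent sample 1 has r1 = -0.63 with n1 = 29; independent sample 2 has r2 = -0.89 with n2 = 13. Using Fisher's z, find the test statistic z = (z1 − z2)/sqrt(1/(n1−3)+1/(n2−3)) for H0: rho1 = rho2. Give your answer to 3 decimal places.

Fisher z-transforms: z1 = atanh(-0.63) = -0.741416, z2 = atanh(-0.89) = -1.421926; difference d = 0.680510
Var(d) = 1/26 + 1/10 = 0.0384615 + 0.1000000 = 0.1384615
z = d/√Var(d) = 0.680510 / √0.1384615 = 0.680510 / 0.372104 = 1.829

1.829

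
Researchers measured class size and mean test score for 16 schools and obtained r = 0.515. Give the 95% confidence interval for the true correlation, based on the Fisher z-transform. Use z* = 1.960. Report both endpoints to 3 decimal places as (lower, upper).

z_r = atanh(0.515) = 0.569511;  SE = 1/√(n−3) = 1/√13 = 0.277350
z-limits: 0.569511 ± 1.960·0.277350 = 0.569511 ± 0.543606 = [0.025905, 1.113117]
ρ-limits: (tanh 0.025905, tanh 1.113117) = (0.026, 0.805)

(0.026, 0.805)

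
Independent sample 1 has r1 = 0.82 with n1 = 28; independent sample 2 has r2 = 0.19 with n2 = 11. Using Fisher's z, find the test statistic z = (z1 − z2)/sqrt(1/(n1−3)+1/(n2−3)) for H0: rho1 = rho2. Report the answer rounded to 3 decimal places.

2.374

Fisher z-transforms: z1 = atanh(0.82) = 1.156817, z2 = atanh(0.19) = 0.192337; difference d = 0.964480
Var(d) = 1/25 + 1/8 = 0.0400000 + 0.1250000 = 0.1650000
z = d/√Var(d) = 0.964480 / √0.1650000 = 0.964480 / 0.406202 = 2.374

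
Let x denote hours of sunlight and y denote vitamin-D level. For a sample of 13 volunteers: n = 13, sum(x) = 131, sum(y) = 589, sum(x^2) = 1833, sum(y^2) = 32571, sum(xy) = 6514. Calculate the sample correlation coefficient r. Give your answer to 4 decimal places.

S_xy = nΣxy − ΣxΣy = 13·6514 − 131·589 = 84682 − 77159 = 7523
S_xx = nΣx² − (Σx)² = 13·1833 − 131² = 23829 − 17161 = 6668
S_yy = nΣy² − (Σy)² = 13·32571 − 589² = 423423 − 346921 = 76502
r = S_xy / √(S_xx·S_yy) = 7523 / √(6668·76502) = 7523 / √510115336 = 7523 / 22585.7330 = 0.3331

0.3331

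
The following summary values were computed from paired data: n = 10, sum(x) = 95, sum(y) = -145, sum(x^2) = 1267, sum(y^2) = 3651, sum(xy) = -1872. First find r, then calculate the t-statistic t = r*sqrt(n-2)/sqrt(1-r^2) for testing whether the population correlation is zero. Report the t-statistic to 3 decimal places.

-2.473

Numerator: nΣxy − (Σx)(Σy) = 10·(-1872) − (95)(-145) = -4945
Denominator: √[(nΣx²−(Σx)²)(nΣy²−(Σy)²)]
  nΣx²−(Σx)² = 10·1267 − 9025 = 3645;  nΣy²−(Σy)² = 10·3651 − 21025 = 15485
  √(3645·15485) = √56442825 = 7512.8440
r = -4945 / 7512.8440 = -0.6582
t = r·√(n−2)/√(1−r²) = -0.6582·√8 / √(1−0.433227) = -1.861671 / 0.752843 = -2.473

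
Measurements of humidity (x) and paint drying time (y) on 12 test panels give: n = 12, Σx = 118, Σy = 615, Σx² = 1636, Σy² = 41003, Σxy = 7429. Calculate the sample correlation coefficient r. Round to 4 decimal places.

0.6504

S_xy = nΣxy − ΣxΣy = 12·7429 − 118·615 = 89148 − 72570 = 16578
S_xx = nΣx² − (Σx)² = 12·1636 − 118² = 19632 − 13924 = 5708
S_yy = nΣy² − (Σy)² = 12·41003 − 615² = 492036 − 378225 = 113811
r = S_xy / √(S_xx·S_yy) = 16578 / √(5708·113811) = 16578 / √649633188 = 16578 / 25487.9028 = 0.6504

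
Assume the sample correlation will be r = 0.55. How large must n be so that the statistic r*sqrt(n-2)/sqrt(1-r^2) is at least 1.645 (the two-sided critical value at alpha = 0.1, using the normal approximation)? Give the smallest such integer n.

9

r√(n−2)/√(1−r²) ≥ 1.645  ⇔  n−2 ≥ (1.645)²·(1−r²)/r²
(1−r²)/r² = (1−0.3025)/0.3025 = 2.3058
n ≥ 2 + 2.706025·2.3058 = 2 + 6.2396 = 8.2396
⌈8.2396⌉ = 9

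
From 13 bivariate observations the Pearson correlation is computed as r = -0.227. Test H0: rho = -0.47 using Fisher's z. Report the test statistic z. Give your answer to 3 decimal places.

Fisher z: atanh(-0.227) = -0.231024, atanh(-0.47) = -0.510070
z = (z_r − z_0)·√(n−3) = (-0.231024 − (-0.510070))·√10 = 0.279046 · 3.162278 = 0.882

0.882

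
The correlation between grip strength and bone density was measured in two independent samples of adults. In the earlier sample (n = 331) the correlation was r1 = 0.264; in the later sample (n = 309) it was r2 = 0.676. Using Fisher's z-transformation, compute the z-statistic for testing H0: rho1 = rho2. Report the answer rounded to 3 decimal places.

-6.937

z1 = atanh(0.264) = 0.270403,  z2 = atanh(0.676) = 0.821711
SE = √(1/(n1−3) + 1/(n2−3)) = √(1/328 + 1/306) = √(0.0030488 + 0.0032680) = √0.0063168 = 0.079478
z = (z1 − z2)/SE = (0.270403 − 0.821711) / 0.079478 = -0.551308 / 0.079478 = -6.937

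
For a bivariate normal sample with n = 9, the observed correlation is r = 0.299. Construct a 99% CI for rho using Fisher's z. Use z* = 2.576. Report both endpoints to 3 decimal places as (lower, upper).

z_r = atanh(0.299) = 0.308421;  SE = 1/√(n−3) = 1/√6 = 0.408248
z-limits: 0.308421 ± 2.576·0.408248 = 0.308421 ± 1.051647 = [-0.743226, 1.360068]
ρ-limits: (tanh -0.743226, tanh 1.360068) = (-0.631, 0.876)

(-0.631, 0.876)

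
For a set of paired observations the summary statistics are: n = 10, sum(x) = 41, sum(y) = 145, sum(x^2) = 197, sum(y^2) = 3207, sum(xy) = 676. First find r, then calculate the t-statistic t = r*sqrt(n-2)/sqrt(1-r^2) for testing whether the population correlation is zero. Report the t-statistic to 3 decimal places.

1.450

Numerator: nΣxy − (Σx)(Σy) = 10·676 − (41)(145) = 815
Denominator: √[(nΣx²−(Σx)²)(nΣy²−(Σy)²)]
  nΣx²−(Σx)² = 10·197 − 1681 = 289;  nΣy²−(Σy)² = 10·3207 − 21025 = 11045
  √(289·11045) = √3192005 = 1786.6183
r = 815 / 1786.6183 = 0.4562
t = r·√(n−2)/√(1−r²) = 0.4562·√8 / √(1−0.208118) = 1.290328 / 0.889878 = 1.450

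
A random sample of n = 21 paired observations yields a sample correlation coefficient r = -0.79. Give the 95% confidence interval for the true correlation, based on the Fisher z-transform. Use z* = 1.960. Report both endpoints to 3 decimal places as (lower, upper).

Fisher z: z_r = atanh(r) = ½·ln((1+(-0.79))/(1−(-0.79))) = -1.071432
SE(z) = 1/√(n−3) = 1/√18 = 0.235702
95% ⇒ z* = 1.960; margin = 1.960·0.235702 = 0.461976
CI on z-scale: (-1.533408, -0.609456)
Back-transform: tanh(-1.533408) = -0.911006, tanh(-0.609456) = -0.543744

(-0.911, -0.544)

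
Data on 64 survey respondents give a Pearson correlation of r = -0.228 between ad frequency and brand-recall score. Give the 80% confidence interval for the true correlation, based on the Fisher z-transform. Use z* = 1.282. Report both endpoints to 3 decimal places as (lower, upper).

z_r = atanh(-0.228) = -0.232079;  SE = 1/√(n−3) = 1/√61 = 0.128037
z-limits: -0.232079 ± 1.282·0.128037 = -0.232079 ± 0.164143 = [-0.396222, -0.067936]
ρ-limits: (tanh -0.396222, tanh -0.067936) = (-0.377, -0.068)

(-0.377, -0.068)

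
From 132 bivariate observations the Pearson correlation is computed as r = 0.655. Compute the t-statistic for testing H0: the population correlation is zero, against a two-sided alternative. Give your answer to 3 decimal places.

t = r·√(n−2) / √(1−r²) with r = 0.655, n = 132
  = 0.655·√130 / √(1 − 0.429025)
  = 0.655·11.401754 / 0.755629
  = 7.468149 / 0.755629 = 9.883

9.883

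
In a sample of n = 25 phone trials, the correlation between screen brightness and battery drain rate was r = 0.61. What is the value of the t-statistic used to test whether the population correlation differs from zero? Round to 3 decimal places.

3.692

t = r·√(n−2) / √(1−r²) with r = 0.61, n = 25
  = 0.61·√23 / √(1 − 0.3721)
  = 0.61·4.795832 / 0.792401
  = 2.925458 / 0.792401 = 3.692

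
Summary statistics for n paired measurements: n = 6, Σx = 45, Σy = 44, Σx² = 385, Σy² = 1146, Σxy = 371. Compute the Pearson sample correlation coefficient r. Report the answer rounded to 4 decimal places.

S_xy = nΣxy − ΣxΣy = 6·371 − 45·44 = 2226 − 1980 = 246
S_xx = nΣx² − (Σx)² = 6·385 − 45² = 2310 − 2025 = 285
S_yy = nΣy² − (Σy)² = 6·1146 − 44² = 6876 − 1936 = 4940
r = S_xy / √(S_xx·S_yy) = 246 / √(285·4940) = 246 / √1407900 = 246 / 1186.5496 = 0.2073

0.2073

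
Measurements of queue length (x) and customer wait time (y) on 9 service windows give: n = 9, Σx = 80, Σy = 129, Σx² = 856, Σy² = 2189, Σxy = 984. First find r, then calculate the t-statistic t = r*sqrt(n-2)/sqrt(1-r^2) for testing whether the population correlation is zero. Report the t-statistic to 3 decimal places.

Numerator: nΣxy − (Σx)(Σy) = 9·984 − (80)(129) = -1464
Denominator: √[(nΣx²−(Σx)²)(nΣy²−(Σy)²)]
  nΣx²−(Σx)² = 9·856 − 6400 = 1304;  nΣy²−(Σy)² = 9·2189 − 16641 = 3060
  √(1304·3060) = √3990240 = 1997.5585
r = -1464 / 1997.5585 = -0.7329
t = r·√(n−2)/√(1−r²) = -0.7329·√7 / √(1−0.537142) = -1.939071 / 0.680337 = -2.850

-2.850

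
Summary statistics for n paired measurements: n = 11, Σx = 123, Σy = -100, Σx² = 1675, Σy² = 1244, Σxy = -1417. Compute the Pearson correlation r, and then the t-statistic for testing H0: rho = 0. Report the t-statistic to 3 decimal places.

S_xy = nΣxy − ΣxΣy = 11·(-1417) − 123·(-100) = -15587 − (-12300) = -3287
S_xx = nΣx² − (Σx)² = 11·1675 − 123² = 18425 − 15129 = 3296
S_yy = nΣy² − (Σy)² = 11·1244 − (-100)² = 13684 − 10000 = 3684
r = S_xy / √(S_xx·S_yy) = -3287 / √(3296·3684) = -3287 / √12142464 = -3287 / 3484.6039 = -0.9433
t = r·√(n−2)/√(1−r²) = -0.9433·√9 / √(1−0.889815) = -2.829900 / 0.331941 = -8.525

-8.525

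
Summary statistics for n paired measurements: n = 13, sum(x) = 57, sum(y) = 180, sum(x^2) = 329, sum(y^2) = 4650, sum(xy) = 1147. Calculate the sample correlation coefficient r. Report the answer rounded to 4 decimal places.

S_xy = nΣxy − ΣxΣy = 13·1147 − 57·180 = 14911 − 10260 = 4651
S_xx = nΣx² − (Σx)² = 13·329 − 57² = 4277 − 3249 = 1028
S_yy = nΣy² − (Σy)² = 13·4650 − 180² = 60450 − 32400 = 28050
r = S_xy / √(S_xx·S_yy) = 4651 / √(1028·28050) = 4651 / √28835400 = 4651 / 5369.8603 = 0.8661

0.8661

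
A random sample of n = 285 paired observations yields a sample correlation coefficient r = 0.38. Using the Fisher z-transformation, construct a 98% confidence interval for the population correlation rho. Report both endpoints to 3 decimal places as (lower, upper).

Fisher z: z_r = atanh(r) = ½·ln((1+0.38)/(1−0.38)) = 0.400060
SE(z) = 1/√(n−3) = 1/√282 = 0.059549
98% ⇒ z* = 2.326; margin = 2.326·0.059549 = 0.138511
CI on z-scale: (0.261549, 0.538571)
Back-transform: tanh(0.261549) = 0.255744, tanh(0.538571) = 0.491906

(0.256, 0.492)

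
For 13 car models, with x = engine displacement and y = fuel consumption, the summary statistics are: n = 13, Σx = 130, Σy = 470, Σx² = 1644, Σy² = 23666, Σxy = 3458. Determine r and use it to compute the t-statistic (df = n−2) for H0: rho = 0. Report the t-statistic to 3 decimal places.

S_xy = nΣxy − ΣxΣy = 13·3458 − 130·470 = 44954 − 61100 = -16146
S_xx = nΣx² − (Σx)² = 13·1644 − 130² = 21372 − 16900 = 4472
S_yy = nΣy² − (Σy)² = 13·23666 − 470² = 307658 − 220900 = 86758
r = S_xy / √(S_xx·S_yy) = -16146 / √(4472·86758) = -16146 / √387981776 = -16146 / 19697.2530 = -0.8197
t = r·√(n−2)/√(1−r²) = -0.8197·√11 / √(1−0.671908) = -2.718637 / 0.572793 = -4.746

-4.746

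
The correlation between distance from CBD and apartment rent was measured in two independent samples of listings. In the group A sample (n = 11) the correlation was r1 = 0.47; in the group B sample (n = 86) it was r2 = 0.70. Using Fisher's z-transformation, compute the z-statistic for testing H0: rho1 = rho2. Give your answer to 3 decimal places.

-0.965

z1 = atanh(0.47) = 0.510070,  z2 = atanh(0.70) = 0.867301
SE = √(1/(n1−3) + 1/(n2−3)) = √(1/8 + 1/83) = √(0.1250000 + 0.0120482) = √0.1370482 = 0.370200
z = (z1 − z2)/SE = (0.510070 − 0.867301) / 0.370200 = -0.357231 / 0.370200 = -0.965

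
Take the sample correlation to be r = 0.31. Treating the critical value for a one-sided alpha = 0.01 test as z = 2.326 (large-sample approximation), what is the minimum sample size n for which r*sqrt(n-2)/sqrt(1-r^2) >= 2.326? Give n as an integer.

r√(n−2)/√(1−r²) ≥ 2.326  ⇔  n−2 ≥ (2.326)²·(1−r²)/r²
(1−r²)/r² = (1−0.0961)/0.0961 = 9.4058
n ≥ 2 + 5.410276·9.4058 = 2 + 50.8880 = 52.8880
⌈52.8880⌉ = 53

53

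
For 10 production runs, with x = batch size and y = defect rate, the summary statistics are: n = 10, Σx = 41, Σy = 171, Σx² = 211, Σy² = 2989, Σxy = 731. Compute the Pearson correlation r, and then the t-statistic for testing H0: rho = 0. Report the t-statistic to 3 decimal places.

Numerator: nΣxy − (Σx)(Σy) = 10·731 − (41)(171) = 299
Denominator: √[(nΣx²−(Σx)²)(nΣy²−(Σy)²)]
  nΣx²−(Σx)² = 10·211 − 1681 = 429;  nΣy²−(Σy)² = 10·2989 − 29241 = 649
  √(429·649) = √278421 = 527.6561
r = 299 / 527.6561 = 0.5667
t = r·√(n−2)/√(1−r²) = 0.5667·√8 / √(1−0.321149) = 1.602870 / 0.823924 = 1.945

1.945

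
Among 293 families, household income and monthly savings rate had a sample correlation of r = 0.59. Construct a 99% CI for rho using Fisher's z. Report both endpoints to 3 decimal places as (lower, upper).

z_r = atanh(0.59) = 0.677666;  SE = 1/√(n−3) = 1/√290 = 0.058722
z-limits: 0.677666 ± 2.576·0.058722 = 0.677666 ± 0.151268 = [0.526398, 0.828934]
ρ-limits: (tanh 0.526398, tanh 0.828934) = (0.483, 0.680)

(0.483, 0.680)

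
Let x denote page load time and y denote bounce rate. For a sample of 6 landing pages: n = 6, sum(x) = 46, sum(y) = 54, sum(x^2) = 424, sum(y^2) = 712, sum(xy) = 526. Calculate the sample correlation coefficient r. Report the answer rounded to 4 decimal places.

Numerator: nΣxy − (Σx)(Σy) = 6·526 − (46)(54) = 672
Denominator: √[(nΣx²−(Σx)²)(nΣy²−(Σy)²)]
  nΣx²−(Σx)² = 6·424 − 2116 = 428;  nΣy²−(Σy)² = 6·712 − 2916 = 1356
  √(428·1356) = √580368 = 761.8189
r = 672 / 761.8189 = 0.8821

0.8821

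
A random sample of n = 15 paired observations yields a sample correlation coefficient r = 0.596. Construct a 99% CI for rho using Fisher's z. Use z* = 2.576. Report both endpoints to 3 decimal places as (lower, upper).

(-0.057, 0.892)

Fisher z: z_r = atanh(r) = ½·ln((1+0.596)/(1−0.596)) = 0.686920
SE(z) = 1/√(n−3) = 1/√12 = 0.288675
99% ⇒ z* = 2.576; margin = 2.576·0.288675 = 0.743627
CI on z-scale: (-0.056707, 1.430547)
Back-transform: tanh(-0.056707) = -0.056646, tanh(1.430547) = 0.891779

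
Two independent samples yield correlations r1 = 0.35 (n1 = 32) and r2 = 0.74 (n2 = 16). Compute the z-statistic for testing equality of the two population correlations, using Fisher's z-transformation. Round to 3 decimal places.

-1.753

z1 = atanh(0.35) = 0.365444,  z2 = atanh(0.74) = 0.950479
SE = √(1/(n1−3) + 1/(n2−3)) = √(1/29 + 1/13) = √(0.0344828 + 0.0769231) = √0.1114059 = 0.333775
z = (z1 − z2)/SE = (0.365444 − 0.950479) / 0.333775 = -0.585035 / 0.333775 = -1.753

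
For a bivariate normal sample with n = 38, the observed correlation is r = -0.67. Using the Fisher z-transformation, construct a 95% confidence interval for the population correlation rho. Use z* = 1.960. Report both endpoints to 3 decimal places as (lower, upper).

Fisher z: z_r = atanh(r) = ½·ln((1+(-0.67))/(1−(-0.67))) = -0.810743
SE(z) = 1/√(n−3) = 1/√35 = 0.169031
95% ⇒ z* = 1.960; margin = 1.960·0.169031 = 0.331301
CI on z-scale: (-1.142044, -0.479442)
Back-transform: tanh(-1.142044) = -0.815101, tanh(-0.479442) = -0.445797

(-0.815, -0.446)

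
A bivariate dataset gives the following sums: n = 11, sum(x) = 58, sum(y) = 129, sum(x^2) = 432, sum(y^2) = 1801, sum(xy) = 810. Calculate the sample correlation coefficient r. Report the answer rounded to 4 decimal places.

Numerator: nΣxy − (Σx)(Σy) = 11·810 − (58)(129) = 1428
Denominator: √[(nΣx²−(Σx)²)(nΣy²−(Σy)²)]
  nΣx²−(Σx)² = 11·432 − 3364 = 1388;  nΣy²−(Σy)² = 11·1801 − 16641 = 3170
  √(1388·3170) = √4399960 = 2097.6082
r = 1428 / 2097.6082 = 0.6808

0.6808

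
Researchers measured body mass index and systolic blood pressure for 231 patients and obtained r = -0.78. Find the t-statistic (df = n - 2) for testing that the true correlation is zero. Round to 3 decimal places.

t = r·√(n−2) / √(1−r²) with r = -0.78, n = 231
  = -0.78·√229 / √(1 − 0.6084)
  = -0.78·15.132746 / 0.625780
  = -11.803542 / 0.625780 = -18.862

-18.862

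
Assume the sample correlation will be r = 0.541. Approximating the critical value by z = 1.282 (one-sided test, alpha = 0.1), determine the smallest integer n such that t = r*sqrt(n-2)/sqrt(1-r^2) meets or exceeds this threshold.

Need r·√(n−2)/√(1−r²) ≥ 1.282
√(n−2) ≥ 1.282·√(1−0.292681) / 0.541 = 1.282·0.841023 / 0.541 = 1.9930
n−2 ≥ 3.9720  ⇒  n ≥ 5.9720
Smallest integer n = 6

6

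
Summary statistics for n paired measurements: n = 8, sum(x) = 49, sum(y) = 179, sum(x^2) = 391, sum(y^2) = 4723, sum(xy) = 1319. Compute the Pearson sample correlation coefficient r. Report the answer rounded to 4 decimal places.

0.8716

S_xy = nΣxy − ΣxΣy = 8·1319 − 49·179 = 10552 − 8771 = 1781
S_xx = nΣx² − (Σx)² = 8·391 − 49² = 3128 − 2401 = 727
S_yy = nΣy² − (Σy)² = 8·4723 − 179² = 37784 − 32041 = 5743
r = S_xy / √(S_xx·S_yy) = 1781 / √(727·5743) = 1781 / √4175161 = 1781 / 2043.3211 = 0.8716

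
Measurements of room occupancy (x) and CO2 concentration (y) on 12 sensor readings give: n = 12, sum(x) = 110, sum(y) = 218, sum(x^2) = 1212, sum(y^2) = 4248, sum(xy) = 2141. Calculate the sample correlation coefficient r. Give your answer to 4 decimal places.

0.5894

S_xy = nΣxy − ΣxΣy = 12·2141 − 110·218 = 25692 − 23980 = 1712
S_xx = nΣx² − (Σx)² = 12·1212 − 110² = 14544 − 12100 = 2444
S_yy = nΣy² − (Σy)² = 12·4248 − 218² = 50976 − 47524 = 3452
r = S_xy / √(S_xx·S_yy) = 1712 / √(2444·3452) = 1712 / √8436688 = 1712 / 2904.5977 = 0.5894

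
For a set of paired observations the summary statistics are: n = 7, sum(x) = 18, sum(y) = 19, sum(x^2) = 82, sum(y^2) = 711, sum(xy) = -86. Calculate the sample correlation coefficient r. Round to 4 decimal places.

-0.8788

Numerator: nΣxy − (Σx)(Σy) = 7·(-86) − (18)(19) = -944
Denominator: √[(nΣx²−(Σx)²)(nΣy²−(Σy)²)]
  nΣx²−(Σx)² = 7·82 − 324 = 250;  nΣy²−(Σy)² = 7·711 − 361 = 4616
  √(250·4616) = √1154000 = 1074.2439
r = -944 / 1074.2439 = -0.8788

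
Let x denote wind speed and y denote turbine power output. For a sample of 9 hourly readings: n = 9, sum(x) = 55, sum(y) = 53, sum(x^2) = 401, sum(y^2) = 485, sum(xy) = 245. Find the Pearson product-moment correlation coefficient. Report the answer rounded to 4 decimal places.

S_xy = nΣxy − ΣxΣy = 9·245 − 55·53 = 2205 − 2915 = -710
S_xx = nΣx² − (Σx)² = 9·401 − 55² = 3609 − 3025 = 584
S_yy = nΣy² − (Σy)² = 9·485 − 53² = 4365 − 2809 = 1556
r = S_xy / √(S_xx·S_yy) = -710 / √(584·1556) = -710 / √908704 = -710 / 953.2597 = -0.7448

-0.7448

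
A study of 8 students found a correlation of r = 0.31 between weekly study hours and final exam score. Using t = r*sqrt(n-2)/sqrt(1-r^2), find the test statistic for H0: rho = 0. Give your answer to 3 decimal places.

0.799

1 − r² = 1 − 0.0961 = 0.9039;  √(1−r²) = 0.950737
√(n−2) = √6 = 2.449490
t = r·√(n−2)/√(1−r²) = 0.31 · 2.449490 / 0.950737 = 0.799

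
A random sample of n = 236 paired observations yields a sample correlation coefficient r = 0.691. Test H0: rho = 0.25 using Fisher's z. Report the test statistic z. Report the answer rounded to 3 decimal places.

9.074

Fisher z: atanh(0.691) = 0.849867, atanh(0.25) = 0.255413
z = (z_r − z_0)·√(n−3) = (0.849867 − 0.255413)·√233 = 0.594454 · 15.264338 = 9.074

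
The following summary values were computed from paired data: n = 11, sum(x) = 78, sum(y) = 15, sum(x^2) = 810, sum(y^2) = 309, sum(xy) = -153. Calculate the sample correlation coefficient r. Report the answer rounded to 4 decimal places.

-0.9526

Numerator: nΣxy − (Σx)(Σy) = 11·(-153) − (78)(15) = -2853
Denominator: √[(nΣx²−(Σx)²)(nΣy²−(Σy)²)]
  nΣx²−(Σx)² = 11·810 − 6084 = 2826;  nΣy²−(Σy)² = 11·309 − 225 = 3174
  √(2826·3174) = √8969724 = 2994.9497
r = -2853 / 2994.9497 = -0.9526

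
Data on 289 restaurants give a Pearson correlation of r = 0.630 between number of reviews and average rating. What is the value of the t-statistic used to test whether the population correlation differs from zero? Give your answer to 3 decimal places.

13.743

t = r·√(n−2) / √(1−r²) with r = 0.630, n = 289
  = 0.630·√287 / √(1 − 0.396900)
  = 0.630·16.941074 / 0.776595
  = 10.672877 / 0.776595 = 13.743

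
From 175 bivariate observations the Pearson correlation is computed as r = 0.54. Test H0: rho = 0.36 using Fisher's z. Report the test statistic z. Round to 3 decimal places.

Fisher z: atanh(0.54) = 0.604156, atanh(0.36) = 0.376886
z = (z_r − z_0)·√(n−3) = (0.604156 − 0.376886)·√172 = 0.227270 · 13.114877 = 2.981

2.981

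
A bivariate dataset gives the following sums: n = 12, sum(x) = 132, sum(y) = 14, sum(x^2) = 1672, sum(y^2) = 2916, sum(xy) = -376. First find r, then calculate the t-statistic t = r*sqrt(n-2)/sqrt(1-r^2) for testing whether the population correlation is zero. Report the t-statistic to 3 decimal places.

S_xy = nΣxy − ΣxΣy = 12·(-376) − 132·14 = -4512 − 1848 = -6360
S_xx = nΣx² − (Σx)² = 12·1672 − 132² = 20064 − 17424 = 2640
S_yy = nΣy² − (Σy)² = 12·2916 − 14² = 34992 − 196 = 34796
r = S_xy / √(S_xx·S_yy) = -6360 / √(2640·34796) = -6360 / √91861440 = -6360 / 9584.4374 = -0.6636
t = r·√(n−2)/√(1−r²) = -0.6636·√10 / √(1−0.440365) = -2.098487 / 0.748088 = -2.805

-2.805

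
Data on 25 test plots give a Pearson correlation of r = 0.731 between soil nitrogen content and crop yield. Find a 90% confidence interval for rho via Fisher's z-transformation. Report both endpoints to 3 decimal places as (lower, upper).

Fisher z: z_r = atanh(r) = ½·ln((1+0.731)/(1−0.731)) = 0.930872
SE(z) = 1/√(n−3) = 1/√22 = 0.213201
90% ⇒ z* = 1.645; margin = 1.645·0.213201 = 0.350716
CI on z-scale: (0.580156, 1.281588)
Back-transform: tanh(0.580156) = 0.522779, tanh(1.281588) = 0.856907

(0.523, 0.857)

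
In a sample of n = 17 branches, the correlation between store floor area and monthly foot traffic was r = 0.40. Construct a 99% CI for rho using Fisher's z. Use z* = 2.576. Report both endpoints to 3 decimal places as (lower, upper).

(-0.259, 0.805)

z_r = atanh(0.40) = 0.423649;  SE = 1/√(n−3) = 1/√14 = 0.267261
z-limits: 0.423649 ± 2.576·0.267261 = 0.423649 ± 0.688464 = [-0.264815, 1.112113]
ρ-limits: (tanh -0.264815, tanh 1.112113) = (-0.259, 0.805)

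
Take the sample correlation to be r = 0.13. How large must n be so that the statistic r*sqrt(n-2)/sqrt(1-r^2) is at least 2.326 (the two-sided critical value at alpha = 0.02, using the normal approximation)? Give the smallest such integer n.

317

Need r·√(n−2)/√(1−r²) ≥ 2.326
√(n−2) ≥ 2.326·√(1−0.0169) / 0.13 = 2.326·0.991514 / 0.13 = 17.7405
n−2 ≥ 314.7253  ⇒  n ≥ 316.7253
Smallest integer n = 317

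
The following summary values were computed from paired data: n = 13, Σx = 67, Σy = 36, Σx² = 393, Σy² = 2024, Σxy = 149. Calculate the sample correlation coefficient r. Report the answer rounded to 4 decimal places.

Numerator: nΣxy − (Σx)(Σy) = 13·149 − (67)(36) = -475
Denominator: √[(nΣx²−(Σx)²)(nΣy²−(Σy)²)]
  nΣx²−(Σx)² = 13·393 − 4489 = 620;  nΣy²−(Σy)² = 13·2024 − 1296 = 25016
  √(620·25016) = √15509920 = 3938.2636
r = -475 / 3938.2636 = -0.1206

-0.1206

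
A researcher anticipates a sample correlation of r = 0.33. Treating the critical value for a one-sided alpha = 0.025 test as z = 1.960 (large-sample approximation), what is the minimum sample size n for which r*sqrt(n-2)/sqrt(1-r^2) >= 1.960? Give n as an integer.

34

r√(n−2)/√(1−r²) ≥ 1.960  ⇔  n−2 ≥ (1.960)²·(1−r²)/r²
(1−r²)/r² = (1−0.1089)/0.1089 = 8.1827
n ≥ 2 + 3.8416·8.1827 = 2 + 31.4347 = 33.4347
⌈33.4347⌉ = 34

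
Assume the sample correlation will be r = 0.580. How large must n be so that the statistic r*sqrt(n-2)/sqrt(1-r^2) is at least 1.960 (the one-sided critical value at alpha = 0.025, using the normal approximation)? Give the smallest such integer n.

r√(n−2)/√(1−r²) ≥ 1.960  ⇔  n−2 ≥ (1.960)²·(1−r²)/r²
(1−r²)/r² = (1−0.336400)/0.336400 = 1.9727
n ≥ 2 + 3.8416·1.9727 = 2 + 7.5783 = 9.5783
⌈9.5783⌉ = 10

10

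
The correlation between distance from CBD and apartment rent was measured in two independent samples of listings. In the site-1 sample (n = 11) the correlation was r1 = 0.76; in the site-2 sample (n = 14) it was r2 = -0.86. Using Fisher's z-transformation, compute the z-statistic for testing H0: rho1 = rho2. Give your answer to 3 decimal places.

z1 = atanh(0.76) = 0.996215,  z2 = atanh(-0.86) = -1.293345
SE = √(1/(n1−3) + 1/(n2−3)) = √(1/8 + 1/11) = √(0.1250000 + 0.0909091) = √0.2159091 = 0.464660
z = (z1 − z2)/SE = (0.996215 − (-1.293345)) / 0.464660 = 2.289560 / 0.464660 = 4.927

4.927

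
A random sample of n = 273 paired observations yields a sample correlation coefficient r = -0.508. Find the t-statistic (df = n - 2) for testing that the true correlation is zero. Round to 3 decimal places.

1 − r² = 1 − 0.258064 = 0.741936;  √(1−r²) = 0.861357
√(n−2) = √271 = 16.462078
t = r·√(n−2)/√(1−r²) = -0.508 · 16.462078 / 0.861357 = -9.709

-9.709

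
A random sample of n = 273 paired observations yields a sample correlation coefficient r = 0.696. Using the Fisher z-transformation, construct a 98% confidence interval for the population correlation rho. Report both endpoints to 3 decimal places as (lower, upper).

(0.616, 0.762)

z_r = atanh(0.696) = 0.859500;  SE = 1/√(n−3) = 1/√270 = 0.060858
z-limits: 0.859500 ± 2.326·0.060858 = 0.859500 ± 0.141556 = [0.717944, 1.001056]
ρ-limits: (tanh 0.717944, tanh 1.001056) = (0.616, 0.762)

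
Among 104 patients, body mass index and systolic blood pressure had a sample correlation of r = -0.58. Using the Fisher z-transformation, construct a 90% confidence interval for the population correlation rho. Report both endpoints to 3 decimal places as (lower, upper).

(-0.678, -0.461)

z_r = atanh(-0.58) = -0.662463;  SE = 1/√(n−3) = 1/√101 = 0.099504
z-limits: -0.662463 ± 1.645·0.099504 = -0.662463 ± 0.163684 = [-0.826147, -0.498779]
ρ-limits: (tanh -0.826147, tanh -0.498779) = (-0.678, -0.461)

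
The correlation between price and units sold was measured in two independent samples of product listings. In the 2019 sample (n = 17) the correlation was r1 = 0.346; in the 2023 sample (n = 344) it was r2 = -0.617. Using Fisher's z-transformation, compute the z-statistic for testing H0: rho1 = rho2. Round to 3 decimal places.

3.964

Fisher z-transforms: z1 = atanh(0.346) = 0.360893, z2 = atanh(-0.617) = -0.720146; difference d = 1.081039
Var(d) = 1/14 + 1/341 = 0.0714286 + 0.0029326 = 0.0743612
z = d/√Var(d) = 1.081039 / √0.0743612 = 1.081039 / 0.272693 = 3.964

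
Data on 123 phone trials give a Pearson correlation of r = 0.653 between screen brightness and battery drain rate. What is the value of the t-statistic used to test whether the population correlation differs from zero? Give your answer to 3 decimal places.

9.484

t = r·√(n−2) / √(1−r²) with r = 0.653, n = 123
  = 0.653·√121 / √(1 − 0.426409)
  = 0.653·11.000000 / 0.757358
  = 7.183000 / 0.757358 = 9.484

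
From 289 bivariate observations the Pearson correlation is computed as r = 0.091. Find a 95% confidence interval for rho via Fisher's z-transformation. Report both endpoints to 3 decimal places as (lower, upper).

Fisher z: z_r = atanh(r) = ½·ln((1+0.091)/(1−0.091)) = 0.091252
SE(z) = 1/√(n−3) = 1/√286 = 0.059131
95% ⇒ z* = 1.960; margin = 1.960·0.059131 = 0.115897
CI on z-scale: (-0.024645, 0.207149)
Back-transform: tanh(-0.024645) = -0.024640, tanh(0.207149) = 0.204236

(-0.025, 0.204)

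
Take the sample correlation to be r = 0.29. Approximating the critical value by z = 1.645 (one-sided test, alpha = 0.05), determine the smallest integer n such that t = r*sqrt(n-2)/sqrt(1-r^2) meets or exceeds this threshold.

32

r√(n−2)/√(1−r²) ≥ 1.645  ⇔  n−2 ≥ (1.645)²·(1−r²)/r²
(1−r²)/r² = (1−0.0841)/0.0841 = 10.8906
n ≥ 2 + 2.706025·10.8906 = 2 + 29.4702 = 31.4702
⌈31.4702⌉ = 32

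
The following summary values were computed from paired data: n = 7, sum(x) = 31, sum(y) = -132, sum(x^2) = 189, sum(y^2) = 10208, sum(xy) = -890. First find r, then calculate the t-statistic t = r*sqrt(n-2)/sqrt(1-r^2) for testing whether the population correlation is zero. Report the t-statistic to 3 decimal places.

S_xy = nΣxy − ΣxΣy = 7·(-890) − 31·(-132) = -6230 − (-4092) = -2138
S_xx = nΣx² − (Σx)² = 7·189 − 31² = 1323 − 961 = 362
S_yy = nΣy² − (Σy)² = 7·10208 − (-132)² = 71456 − 17424 = 54032
r = S_xy / √(S_xx·S_yy) = -2138 / √(362·54032) = -2138 / √19559584 = -2138 / 4422.6218 = -0.4834
t = r·√(n−2)/√(1−r²) = -0.4834·√5 / √(1−0.233676) = -1.080915 / 0.875399 = -1.235

-1.235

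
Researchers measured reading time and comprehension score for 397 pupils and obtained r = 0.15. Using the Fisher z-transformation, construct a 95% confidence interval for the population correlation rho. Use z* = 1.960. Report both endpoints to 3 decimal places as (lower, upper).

(0.052, 0.245)

Fisher z: z_r = atanh(r) = ½·ln((1+0.15)/(1−0.15)) = 0.151140
SE(z) = 1/√(n−3) = 1/√394 = 0.050379
95% ⇒ z* = 1.960; margin = 1.960·0.050379 = 0.098743
CI on z-scale: (0.052397, 0.249883)
Back-transform: tanh(0.052397) = 0.052349, tanh(0.249883) = 0.244809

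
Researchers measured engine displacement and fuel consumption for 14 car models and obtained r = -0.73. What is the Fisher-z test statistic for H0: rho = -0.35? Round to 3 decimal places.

-1.868

Fisher z: atanh(-0.73) = -0.928727, atanh(-0.35) = -0.365444
z = (z_r − z_0)·√(n−3) = (-0.928727 − (-0.365444))·√11 = -0.563283 · 3.316625 = -1.868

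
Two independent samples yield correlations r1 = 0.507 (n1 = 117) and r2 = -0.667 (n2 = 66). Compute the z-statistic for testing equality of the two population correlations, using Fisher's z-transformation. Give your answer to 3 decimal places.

Fisher z-transforms: z1 = atanh(0.507) = 0.558684, z2 = atanh(-0.667) = -0.805319; difference d = 1.364003
Var(d) = 1/114 + 1/63 = 0.0087719 + 0.0158730 = 0.0246449
z = d/√Var(d) = 1.364003 / √0.0246449 = 1.364003 / 0.156987 = 8.689

8.689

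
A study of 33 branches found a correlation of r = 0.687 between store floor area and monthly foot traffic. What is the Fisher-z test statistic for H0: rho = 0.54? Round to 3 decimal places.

Fisher z: atanh(0.687) = 0.842252, atanh(0.54) = 0.604156
z = (z_r − z_0)·√(n−3) = (0.842252 − 0.604156)·√30 = 0.238096 · 5.477226 = 1.304

1.304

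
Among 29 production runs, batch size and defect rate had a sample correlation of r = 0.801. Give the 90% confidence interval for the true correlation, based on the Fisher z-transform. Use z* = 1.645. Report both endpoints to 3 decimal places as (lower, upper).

Fisher z: z_r = atanh(r) = ½·ln((1+0.801)/(1−0.801)) = 1.101396
SE(z) = 1/√(n−3) = 1/√26 = 0.196116
90% ⇒ z* = 1.645; margin = 1.645·0.196116 = 0.322611
CI on z-scale: (0.778785, 1.424007)
Back-transform: tanh(0.778785) = 0.652009, tanh(1.424007) = 0.890432

(0.652, 0.890)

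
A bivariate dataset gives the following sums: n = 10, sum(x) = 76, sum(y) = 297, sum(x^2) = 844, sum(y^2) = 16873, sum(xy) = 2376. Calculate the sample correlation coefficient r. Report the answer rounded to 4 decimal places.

S_xy = nΣxy − ΣxΣy = 10·2376 − 76·297 = 23760 − 22572 = 1188
S_xx = nΣx² − (Σx)² = 10·844 − 76² = 8440 − 5776 = 2664
S_yy = nΣy² − (Σy)² = 10·16873 − 297² = 168730 − 88209 = 80521
r = S_xy / √(S_xx·S_yy) = 1188 / √(2664·80521) = 1188 / √214507944 = 1188 / 14646.0897 = 0.0811

0.0811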